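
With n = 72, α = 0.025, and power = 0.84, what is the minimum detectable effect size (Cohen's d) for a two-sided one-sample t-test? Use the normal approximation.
d ≈ 0.38

Minimum detectable effect (one-sample t-test, normal approximation):
d = (z_{α/2} + z_β) / √n
d = (2.241 + 0.994) / √72
d = 3.236 / 8.485
d ≈ 0.38

By Cohen's convention (0.2 small / 0.5 medium / 0.8 large): small effect.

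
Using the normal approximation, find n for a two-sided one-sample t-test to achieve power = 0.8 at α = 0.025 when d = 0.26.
n = 141

Sample size formula (one-sample t-test, normal approximation):
n = ((z_{α/2} + z_β) / d)²

z_{α/2} = 2.241 (for α = 0.025, two-sided)
z_β = 0.842 (for power = 0.8)
d = 0.26

n = ((2.241 + 0.842) / 0.26)²
n = (11.858)²
n ≈ 140.61
Round up to the next whole number: n = 141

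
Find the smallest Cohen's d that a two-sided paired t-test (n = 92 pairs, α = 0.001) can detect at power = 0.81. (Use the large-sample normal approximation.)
d ≈ 0.43

Minimum detectable effect (paired t-test, normal approximation):
d = (z_{α/2} + z_β) / √n
d = (3.291 + 0.878) / √92
d = 4.168 / 9.592
d ≈ 0.43

By Cohen's convention (0.2 small / 0.5 medium / 0.8 large): small effect.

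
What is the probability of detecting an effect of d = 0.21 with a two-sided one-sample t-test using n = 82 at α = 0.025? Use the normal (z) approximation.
Power ≈ 0.37

Power calculation (one-sample t-test, normal approximation):
z_β = d · √n - z_{α/2}
z_β = 0.21 · √82 - 2.241
z_β = 0.21 · 9.055 - 2.241
z_β = -0.340

Power = Φ(z_β) = Φ(-0.340) ≈ 0.367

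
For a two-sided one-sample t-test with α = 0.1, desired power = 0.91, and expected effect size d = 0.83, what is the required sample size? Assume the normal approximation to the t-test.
n = 13

Sample size formula (one-sample t-test, normal approximation):
n = ((z_{α/2} + z_β) / d)²

z_{α/2} = 1.645 (for α = 0.1, two-sided)
z_β = 1.341 (for power = 0.91)
d = 0.83

n = ((1.645 + 1.341) / 0.83)²
n = (3.598)²
n ≈ 12.95
Round up to the next whole number: n = 13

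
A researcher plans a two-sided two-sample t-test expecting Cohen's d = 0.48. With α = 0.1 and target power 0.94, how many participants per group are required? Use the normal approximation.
n = 89 per group

Sample size formula (two-sample t-test, normal approximation):
n = 2 · ((z_{α/2} + z_β) / d)²

z_{α/2} = 1.645 (for α = 0.1, two-sided)
z_β = 1.555 (for power = 0.94)
d = 0.48

n = 2 · ((1.645 + 1.555) / 0.48)²
n = 2 · (6.667)²
n ≈ 88.90
Round up to the next whole number: n = 89 per group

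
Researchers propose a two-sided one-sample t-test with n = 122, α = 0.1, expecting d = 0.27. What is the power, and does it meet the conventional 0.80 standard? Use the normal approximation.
Power ≈ 0.91; the study is adequately powered (power ≥ 0.80)

Power calculation (one-sample t-test, normal approximation):
z_β = d · √n - z_{α/2}
z_β = 0.27 · √122 - 1.645
z_β = 0.27 · 11.045 - 1.645
z_β = 1.337

Power = Φ(z_β) = Φ(1.337) ≈ 0.909

Effect size d = 0.27 is small by Cohen's convention (0.2/0.5/0.8).

Threshold: power ≥ 0.80 is conventionally adequate.
Power ≈ 0.91 → the study is adequately powered (power ≥ 0.80).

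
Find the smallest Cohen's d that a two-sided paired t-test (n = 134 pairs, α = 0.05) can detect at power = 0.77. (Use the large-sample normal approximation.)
d ≈ 0.23

Minimum detectable effect (paired t-test, normal approximation):
d = (z_{α/2} + z_β) / √n
d = (1.960 + 0.739) / √134
d = 2.699 / 11.576
d ≈ 0.23

By Cohen's convention (0.2 small / 0.5 medium / 0.8 large): small effect.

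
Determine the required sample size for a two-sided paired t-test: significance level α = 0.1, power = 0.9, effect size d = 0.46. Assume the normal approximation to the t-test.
n = 41 pairs

Sample size formula (paired t-test, normal approximation):
n = ((z_{α/2} + z_β) / d)²

z_{α/2} = 1.645 (for α = 0.1, two-sided)
z_β = 1.282 (for power = 0.9)
d = 0.46

n = ((1.645 + 1.282) / 0.46)²
n = (6.363)²
n ≈ 40.49
Round up to the next whole number: n = 41 pairs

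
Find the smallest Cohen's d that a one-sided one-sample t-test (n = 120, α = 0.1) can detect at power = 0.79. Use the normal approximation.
d ≈ 0.19

Minimum detectable effect (one-sample t-test, normal approximation):
d = (z_α + z_β) / √n
d = (1.282 + 0.806) / √120
d = 2.088 / 10.954
d ≈ 0.19

By Cohen's convention (0.2 small / 0.5 medium / 0.8 large): very small effect.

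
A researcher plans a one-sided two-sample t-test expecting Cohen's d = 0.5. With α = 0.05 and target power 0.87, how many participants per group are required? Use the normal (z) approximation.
n = 62 per group

Sample size formula (two-sample t-test, normal approximation):
n = 2 · ((z_α + z_β) / d)²

z_α = 1.645 (for α = 0.05, one-sided)
z_β = 1.126 (for power = 0.87)
d = 0.5

n = 2 · ((1.645 + 1.126) / 0.5)²
n = 2 · (5.542)²
n ≈ 61.43
Round up to the next whole number: n = 62 per group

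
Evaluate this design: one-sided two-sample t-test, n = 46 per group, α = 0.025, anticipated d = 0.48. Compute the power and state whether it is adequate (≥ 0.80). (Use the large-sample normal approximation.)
Power ≈ 0.63; the study is underpowered (power < 0.80)

Power calculation (two-sample t-test, normal approximation):
z_β = d · √(n/2) - z_α
z_β = 0.48 · √(46/2) - 1.960
z_β = 0.48 · 4.796 - 1.960
z_β = 0.342

Power = Φ(z_β) = Φ(0.342) ≈ 0.634

Effect size d = 0.48 is small by Cohen's convention (0.2/0.5/0.8).

Threshold: power ≥ 0.80 is conventionally adequate.
Power ≈ 0.63 → the study is underpowered (power < 0.80).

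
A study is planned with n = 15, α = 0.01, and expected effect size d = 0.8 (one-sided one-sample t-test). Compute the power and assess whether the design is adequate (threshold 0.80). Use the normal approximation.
Power ≈ 0.78; the study is underpowered (power < 0.80)

Power calculation (one-sample t-test, normal approximation):
z_β = d · √n - z_α
z_β = 0.8 · √15 - 2.326
z_β = 0.8 · 3.873 - 2.326
z_β = 0.772

Power = Φ(z_β) = Φ(0.772) ≈ 0.780

Effect size d = 0.8 is large by Cohen's convention (0.2/0.5/0.8).

Threshold: power ≥ 0.80 is conventionally adequate.
Power ≈ 0.78 → the study is underpowered (power < 0.80).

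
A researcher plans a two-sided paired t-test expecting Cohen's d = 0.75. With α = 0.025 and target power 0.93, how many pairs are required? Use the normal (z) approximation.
n = 25 pairs

Sample size formula (paired t-test, normal approximation):
n = ((z_{α/2} + z_β) / d)²

z_{α/2} = 2.241 (for α = 0.025, two-sided)
z_β = 1.476 (for power = 0.93)
d = 0.75

n = ((2.241 + 1.476) / 0.75)²
n = (4.956)²
n ≈ 24.56
Round up to the next whole number: n = 25 pairs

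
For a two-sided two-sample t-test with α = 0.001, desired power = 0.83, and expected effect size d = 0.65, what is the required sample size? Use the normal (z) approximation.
n = 86 per group

Sample size formula (two-sample t-test, normal approximation):
n = 2 · ((z_{α/2} + z_β) / d)²

z_{α/2} = 3.291 (for α = 0.001, two-sided)
z_β = 0.954 (for power = 0.83)
d = 0.65

n = 2 · ((3.291 + 0.954) / 0.65)²
n = 2 · (6.531)²
n ≈ 85.31
Round up to the next whole number: n = 86 per group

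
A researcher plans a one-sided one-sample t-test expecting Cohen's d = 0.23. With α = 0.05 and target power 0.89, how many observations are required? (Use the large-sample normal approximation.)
n = 156

Sample size formula (one-sample t-test, normal approximation):
n = ((z_α + z_β) / d)²

z_α = 1.645 (for α = 0.05, one-sided)
z_β = 1.227 (for power = 0.89)
d = 0.23

n = ((1.645 + 1.227) / 0.23)²
n = (12.487)²
n ≈ 155.93
Round up to the next whole number: n = 156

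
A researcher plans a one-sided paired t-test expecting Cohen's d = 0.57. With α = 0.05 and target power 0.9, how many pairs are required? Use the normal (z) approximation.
n = 27 pairs

Sample size formula (paired t-test, normal approximation):
n = ((z_α + z_β) / d)²

z_α = 1.645 (for α = 0.05, one-sided)
z_β = 1.282 (for power = 0.9)
d = 0.57

n = ((1.645 + 1.282) / 0.57)²
n = (5.135)²
n ≈ 26.37
Round up to the next whole number: n = 27 pairs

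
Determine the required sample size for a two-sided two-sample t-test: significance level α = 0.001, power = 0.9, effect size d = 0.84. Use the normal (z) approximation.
n = 60 per group

Sample size formula (two-sample t-test, normal approximation):
n = 2 · ((z_{α/2} + z_β) / d)²

z_{α/2} = 3.291 (for α = 0.001, two-sided)
z_β = 1.282 (for power = 0.9)
d = 0.84

n = 2 · ((3.291 + 1.282) / 0.84)²
n = 2 · (5.444)²
n ≈ 59.27
Round up to the next whole number: n = 60 per group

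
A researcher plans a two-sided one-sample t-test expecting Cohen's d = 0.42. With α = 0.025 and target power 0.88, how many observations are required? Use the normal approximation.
n = 67

Sample size formula (one-sample t-test, normal approximation):
n = ((z_{α/2} + z_β) / d)²

z_{α/2} = 2.241 (for α = 0.025, two-sided)
z_β = 1.175 (for power = 0.88)
d = 0.42

n = ((2.241 + 1.175) / 0.42)²
n = (8.133)²
n ≈ 66.15
Round up to the next whole number: n = 67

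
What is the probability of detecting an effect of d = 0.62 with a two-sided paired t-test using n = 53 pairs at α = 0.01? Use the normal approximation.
Power ≈ 0.97

Power calculation (paired t-test, normal approximation):
z_β = d · √n - z_{α/2}
z_β = 0.62 · √53 - 2.576
z_β = 0.62 · 7.280 - 2.576
z_β = 1.938

Power = Φ(z_β) = Φ(1.938) ≈ 0.974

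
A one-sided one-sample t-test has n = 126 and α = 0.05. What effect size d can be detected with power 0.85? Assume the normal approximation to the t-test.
d ≈ 0.24

Minimum detectable effect (one-sample t-test, normal approximation):
d = (z_α + z_β) / √n
d = (1.645 + 1.036) / √126
d = 2.681 / 11.225
d ≈ 0.24

By Cohen's convention (0.2 small / 0.5 medium / 0.8 large): small effect.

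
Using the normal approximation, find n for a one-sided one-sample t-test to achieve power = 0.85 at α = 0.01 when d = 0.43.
n = 62

Sample size formula (one-sample t-test, normal approximation):
n = ((z_α + z_β) / d)²

z_α = 2.326 (for α = 0.01, one-sided)
z_β = 1.036 (for power = 0.85)
d = 0.43

n = ((2.326 + 1.036) / 0.43)²
n = (7.819)²
n ≈ 61.14
Round up to the next whole number: n = 62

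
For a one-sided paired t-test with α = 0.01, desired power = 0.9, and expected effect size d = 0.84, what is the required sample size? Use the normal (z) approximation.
n = 19 pairs

Sample size formula (paired t-test, normal approximation):
n = ((z_α + z_β) / d)²

z_α = 2.326 (for α = 0.01, one-sided)
z_β = 1.282 (for power = 0.9)
d = 0.84

n = ((2.326 + 1.282) / 0.84)²
n = (4.295)²
n ≈ 18.45
Round up to the next whole number: n = 19 pairs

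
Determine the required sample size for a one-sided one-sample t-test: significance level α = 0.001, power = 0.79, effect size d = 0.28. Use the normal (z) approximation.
n = 194

Sample size formula (one-sample t-test, normal approximation):
n = ((z_α + z_β) / d)²

z_α = 3.090 (for α = 0.001, one-sided)
z_β = 0.806 (for power = 0.79)
d = 0.28

n = ((3.090 + 0.806) / 0.28)²
n = (13.914)²
n ≈ 193.60
Round up to the next whole number: n = 194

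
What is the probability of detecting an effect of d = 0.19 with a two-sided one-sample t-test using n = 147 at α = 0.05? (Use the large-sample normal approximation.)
Power ≈ 0.63

Power calculation (one-sample t-test, normal approximation):
z_β = d · √n - z_{α/2}
z_β = 0.19 · √147 - 1.960
z_β = 0.19 · 12.124 - 1.960
z_β = 0.344

Power = Φ(z_β) = Φ(0.344) ≈ 0.634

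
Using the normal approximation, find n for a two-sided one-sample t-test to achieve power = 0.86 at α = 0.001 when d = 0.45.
n = 95

Sample size formula (one-sample t-test, normal approximation):
n = ((z_{α/2} + z_β) / d)²

z_{α/2} = 3.291 (for α = 0.001, two-sided)
z_β = 1.080 (for power = 0.86)
d = 0.45

n = ((3.291 + 1.080) / 0.45)²
n = (9.713)²
n ≈ 94.34
Round up to the next whole number: n = 95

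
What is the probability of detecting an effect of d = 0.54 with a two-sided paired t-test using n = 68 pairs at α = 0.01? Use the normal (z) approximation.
Power ≈ 0.97

Power calculation (paired t-test, normal approximation):
z_β = d · √n - z_{α/2}
z_β = 0.54 · √68 - 2.576
z_β = 0.54 · 8.246 - 2.576
z_β = 1.877

Power = Φ(z_β) = Φ(1.877) ≈ 0.970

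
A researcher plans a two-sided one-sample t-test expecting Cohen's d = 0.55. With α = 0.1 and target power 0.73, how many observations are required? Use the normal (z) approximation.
n = 17

Sample size formula (one-sample t-test, normal approximation):
n = ((z_{α/2} + z_β) / d)²

z_{α/2} = 1.645 (for α = 0.1, two-sided)
z_β = 0.613 (for power = 0.73)
d = 0.55

n = ((1.645 + 0.613) / 0.55)²
n = (4.105)²
n ≈ 16.85
Round up to the next whole number: n = 17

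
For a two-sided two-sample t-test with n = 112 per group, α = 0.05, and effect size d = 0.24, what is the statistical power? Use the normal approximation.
Power ≈ 0.43

Power calculation (two-sample t-test, normal approximation):
z_β = d · √(n/2) - z_{α/2}
z_β = 0.24 · √(112/2) - 1.960
z_β = 0.24 · 7.483 - 1.960
z_β = -0.164

Power = Φ(z_β) = Φ(-0.164) ≈ 0.435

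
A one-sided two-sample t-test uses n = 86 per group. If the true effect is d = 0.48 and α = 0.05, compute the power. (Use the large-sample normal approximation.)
Power ≈ 0.93

Power calculation (two-sample t-test, normal approximation):
z_β = d · √(n/2) - z_α
z_β = 0.48 · √(86/2) - 1.645
z_β = 0.48 · 6.557 - 1.645
z_β = 1.503

Power = Φ(z_β) = Φ(1.503) ≈ 0.934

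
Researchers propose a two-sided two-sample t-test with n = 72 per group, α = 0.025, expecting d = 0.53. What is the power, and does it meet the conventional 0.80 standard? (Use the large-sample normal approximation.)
Power ≈ 0.83; the study is adequately powered (power ≥ 0.80)

Power calculation (two-sample t-test, normal approximation):
z_β = d · √(n/2) - z_{α/2}
z_β = 0.53 · √(72/2) - 2.241
z_β = 0.53 · 6.000 - 2.241
z_β = 0.939

Power = Φ(z_β) = Φ(0.939) ≈ 0.826

Effect size d = 0.53 is medium by Cohen's convention (0.2/0.5/0.8).

Threshold: power ≥ 0.80 is conventionally adequate.
Power ≈ 0.83 → the study is adequately powered (power ≥ 0.80).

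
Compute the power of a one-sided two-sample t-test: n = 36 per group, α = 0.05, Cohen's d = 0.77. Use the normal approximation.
Power ≈ 0.95

Power calculation (two-sample t-test, normal approximation):
z_β = d · √(n/2) - z_α
z_β = 0.77 · √(36/2) - 1.645
z_β = 0.77 · 4.243 - 1.645
z_β = 1.622

Power = Φ(z_β) = Φ(1.622) ≈ 0.948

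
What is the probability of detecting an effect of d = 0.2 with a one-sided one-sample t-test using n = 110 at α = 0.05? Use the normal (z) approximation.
Power ≈ 0.67

Power calculation (one-sample t-test, normal approximation):
z_β = d · √n - z_α
z_β = 0.2 · √110 - 1.645
z_β = 0.2 · 10.488 - 1.645
z_β = 0.453

Power = Φ(z_β) = Φ(0.453) ≈ 0.675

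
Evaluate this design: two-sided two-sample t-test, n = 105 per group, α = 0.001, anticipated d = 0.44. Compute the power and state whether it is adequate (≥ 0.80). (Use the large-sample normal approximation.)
Power ≈ 0.46; the study is underpowered (power < 0.80)

Power calculation (two-sample t-test, normal approximation):
z_β = d · √(n/2) - z_{α/2}
z_β = 0.44 · √(105/2) - 3.291
z_β = 0.44 · 7.246 - 3.291
z_β = -0.102

Power = Φ(z_β) = Φ(-0.102) ≈ 0.459

Effect size d = 0.44 is small by Cohen's convention (0.2/0.5/0.8).

Threshold: power ≥ 0.80 is conventionally adequate.
Power ≈ 0.46 → the study is underpowered (power < 0.80).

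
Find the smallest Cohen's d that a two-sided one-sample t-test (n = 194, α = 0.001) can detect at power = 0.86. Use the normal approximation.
d ≈ 0.31

Minimum detectable effect (one-sample t-test, normal approximation):
d = (z_{α/2} + z_β) / √n
d = (3.291 + 1.080) / √194
d = 4.371 / 13.928
d ≈ 0.31

By Cohen's convention (0.2 small / 0.5 medium / 0.8 large): small effect.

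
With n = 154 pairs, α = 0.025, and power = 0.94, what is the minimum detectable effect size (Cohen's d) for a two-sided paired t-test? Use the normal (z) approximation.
d ≈ 0.31

Minimum detectable effect (paired t-test, normal approximation):
d = (z_{α/2} + z_β) / √n
d = (2.241 + 1.555) / √154
d = 3.796 / 12.410
d ≈ 0.31

By Cohen's convention (0.2 small / 0.5 medium / 0.8 large): small effect.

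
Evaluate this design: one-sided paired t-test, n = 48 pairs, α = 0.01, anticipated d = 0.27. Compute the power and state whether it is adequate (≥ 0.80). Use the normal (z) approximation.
Power ≈ 0.32; the study is underpowered (power < 0.80)

Power calculation (paired t-test, normal approximation):
z_β = d · √n - z_α
z_β = 0.27 · √48 - 2.326
z_β = 0.27 · 6.928 - 2.326
z_β = -0.456

Power = Φ(z_β) = Φ(-0.456) ≈ 0.324

Effect size d = 0.27 is small by Cohen's convention (0.2/0.5/0.8).

Threshold: power ≥ 0.80 is conventionally adequate.
Power ≈ 0.32 → the study is underpowered (power < 0.80).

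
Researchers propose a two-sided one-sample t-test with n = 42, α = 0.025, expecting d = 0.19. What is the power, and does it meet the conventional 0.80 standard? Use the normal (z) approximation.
Power ≈ 0.16; the study is underpowered (power < 0.80)

Power calculation (one-sample t-test, normal approximation):
z_β = d · √n - z_{α/2}
z_β = 0.19 · √42 - 2.241
z_β = 0.19 · 6.481 - 2.241
z_β = -1.010

Power = Φ(z_β) = Φ(-1.010) ≈ 0.156

Effect size d = 0.19 is very small by Cohen's convention (0.2/0.5/0.8).

Threshold: power ≥ 0.80 is conventionally adequate.
Power ≈ 0.16 → the study is underpowered (power < 0.80).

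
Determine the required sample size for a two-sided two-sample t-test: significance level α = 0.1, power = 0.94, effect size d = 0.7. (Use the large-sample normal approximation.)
n = 42 per group

Sample size formula (two-sample t-test, normal approximation):
n = 2 · ((z_{α/2} + z_β) / d)²

z_{α/2} = 1.645 (for α = 0.1, two-sided)
z_β = 1.555 (for power = 0.94)
d = 0.7

n = 2 · ((1.645 + 1.555) / 0.7)²
n = 2 · (4.571)²
n ≈ 41.79
Round up to the next whole number: n = 42 per group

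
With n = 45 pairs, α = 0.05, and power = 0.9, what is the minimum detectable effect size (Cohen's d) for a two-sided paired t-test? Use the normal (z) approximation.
d ≈ 0.48

Minimum detectable effect (paired t-test, normal approximation):
d = (z_{α/2} + z_β) / √n
d = (1.960 + 1.282) / √45
d = 3.242 / 6.708
d ≈ 0.48

By Cohen's convention (0.2 small / 0.5 medium / 0.8 large): small effect.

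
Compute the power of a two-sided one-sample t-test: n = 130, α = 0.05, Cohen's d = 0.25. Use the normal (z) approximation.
Power ≈ 0.81

Power calculation (one-sample t-test, normal approximation):
z_β = d · √n - z_{α/2}
z_β = 0.25 · √130 - 1.960
z_β = 0.25 · 11.402 - 1.960
z_β = 0.890

Power = Φ(z_β) = Φ(0.890) ≈ 0.813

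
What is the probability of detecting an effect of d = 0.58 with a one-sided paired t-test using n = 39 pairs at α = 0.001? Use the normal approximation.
Power ≈ 0.70

Power calculation (paired t-test, normal approximation):
z_β = d · √n - z_α
z_β = 0.58 · √39 - 3.090
z_β = 0.58 · 6.245 - 3.090
z_β = 0.532

Power = Φ(z_β) = Φ(0.532) ≈ 0.703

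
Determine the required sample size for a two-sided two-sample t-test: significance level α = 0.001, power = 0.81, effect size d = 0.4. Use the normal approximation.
n = 218 per group

Sample size formula (two-sample t-test, normal approximation):
n = 2 · ((z_{α/2} + z_β) / d)²

z_{α/2} = 3.291 (for α = 0.001, two-sided)
z_β = 0.878 (for power = 0.81)
d = 0.4

n = 2 · ((3.291 + 0.878) / 0.4)²
n = 2 · (10.423)²
n ≈ 217.28
Round up to the next whole number: n = 218 per group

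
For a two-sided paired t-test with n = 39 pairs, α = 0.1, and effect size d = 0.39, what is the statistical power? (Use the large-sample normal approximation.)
Power ≈ 0.79

Power calculation (paired t-test, normal approximation):
z_β = d · √n - z_{α/2}
z_β = 0.39 · √39 - 1.645
z_β = 0.39 · 6.245 - 1.645
z_β = 0.791

Power = Φ(z_β) = Φ(0.791) ≈ 0.785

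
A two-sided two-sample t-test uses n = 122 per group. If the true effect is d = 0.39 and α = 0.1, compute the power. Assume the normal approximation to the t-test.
Power ≈ 0.92

Power calculation (two-sample t-test, normal approximation):
z_β = d · √(n/2) - z_{α/2}
z_β = 0.39 · √(122/2) - 1.645
z_β = 0.39 · 7.810 - 1.645
z_β = 1.401

Power = Φ(z_β) = Φ(1.401) ≈ 0.919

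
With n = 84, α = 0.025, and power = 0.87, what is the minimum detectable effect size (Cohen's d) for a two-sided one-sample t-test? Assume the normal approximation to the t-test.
d ≈ 0.37

Minimum detectable effect (one-sample t-test, normal approximation):
d = (z_{α/2} + z_β) / √n
d = (2.241 + 1.126) / √84
d = 3.368 / 9.165
d ≈ 0.37

By Cohen's convention (0.2 small / 0.5 medium / 0.8 large): small effect.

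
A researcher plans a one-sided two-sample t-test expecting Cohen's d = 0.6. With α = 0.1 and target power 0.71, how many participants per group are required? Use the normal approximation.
n = 19 per group

Sample size formula (two-sample t-test, normal approximation):
n = 2 · ((z_α + z_β) / d)²

z_α = 1.282 (for α = 0.1, one-sided)
z_β = 0.553 (for power = 0.71)
d = 0.6

n = 2 · ((1.282 + 0.553) / 0.6)²
n = 2 · (3.058)²
n ≈ 18.70
Round up to the next whole number: n = 19 per group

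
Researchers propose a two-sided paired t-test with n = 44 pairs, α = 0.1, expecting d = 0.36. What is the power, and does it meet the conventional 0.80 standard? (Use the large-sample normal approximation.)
Power ≈ 0.77; the study is underpowered (power < 0.80)

Power calculation (paired t-test, normal approximation):
z_β = d · √n - z_{α/2}
z_β = 0.36 · √44 - 1.645
z_β = 0.36 · 6.633 - 1.645
z_β = 0.743

Power = Φ(z_β) = Φ(0.743) ≈ 0.771

Effect size d = 0.36 is small by Cohen's convention (0.2/0.5/0.8).

Threshold: power ≥ 0.80 is conventionally adequate.
Power ≈ 0.77 → the study is underpowered (power < 0.80).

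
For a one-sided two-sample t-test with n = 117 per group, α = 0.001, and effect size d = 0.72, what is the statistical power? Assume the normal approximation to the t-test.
Power ≈ 0.99

Power calculation (two-sample t-test, normal approximation):
z_β = d · √(n/2) - z_α
z_β = 0.72 · √(117/2) - 3.090
z_β = 0.72 · 7.649 - 3.090
z_β = 2.417

Power = Φ(z_β) = Φ(2.417) ≈ 0.992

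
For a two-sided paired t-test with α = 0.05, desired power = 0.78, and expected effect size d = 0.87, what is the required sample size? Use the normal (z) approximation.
n = 10 pairs

Sample size formula (paired t-test, normal approximation):
n = ((z_{α/2} + z_β) / d)²

z_{α/2} = 1.960 (for α = 0.05, two-sided)
z_β = 0.772 (for power = 0.78)
d = 0.87

n = ((1.960 + 0.772) / 0.87)²
n = (3.140)²
n ≈ 9.86
Round up to the next whole number: n = 10 pairs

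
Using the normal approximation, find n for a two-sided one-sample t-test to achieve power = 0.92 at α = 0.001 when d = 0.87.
n = 30

Sample size formula (one-sample t-test, normal approximation):
n = ((z_{α/2} + z_β) / d)²

z_{α/2} = 3.291 (for α = 0.001, two-sided)
z_β = 1.405 (for power = 0.92)
d = 0.87

n = ((3.291 + 1.405) / 0.87)²
n = (5.398)²
n ≈ 29.14
Round up to the next whole number: n = 30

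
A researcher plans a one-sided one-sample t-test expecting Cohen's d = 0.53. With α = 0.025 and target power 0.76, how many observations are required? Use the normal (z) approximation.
n = 26

Sample size formula (one-sample t-test, normal approximation):
n = ((z_α + z_β) / d)²

z_α = 1.960 (for α = 0.025, one-sided)
z_β = 0.706 (for power = 0.76)
d = 0.53

n = ((1.960 + 0.706) / 0.53)²
n = (5.030)²
n ≈ 25.30
Round up to the next whole number: n = 26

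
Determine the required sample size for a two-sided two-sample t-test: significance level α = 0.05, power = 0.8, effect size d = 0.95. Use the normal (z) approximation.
n = 18 per group

Sample size formula (two-sample t-test, normal approximation):
n = 2 · ((z_{α/2} + z_β) / d)²

z_{α/2} = 1.960 (for α = 0.05, two-sided)
z_β = 0.842 (for power = 0.8)
d = 0.95

n = 2 · ((1.960 + 0.842) / 0.95)²
n = 2 · (2.949)²
n ≈ 17.39
Round up to the next whole number: n = 18 per group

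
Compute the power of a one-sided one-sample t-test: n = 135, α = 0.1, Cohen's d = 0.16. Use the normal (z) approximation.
Power ≈ 0.72

Power calculation (one-sample t-test, normal approximation):
z_β = d · √n - z_α
z_β = 0.16 · √135 - 1.282
z_β = 0.16 · 11.619 - 1.282
z_β = 0.577

Power = Φ(z_β) = Φ(0.577) ≈ 0.718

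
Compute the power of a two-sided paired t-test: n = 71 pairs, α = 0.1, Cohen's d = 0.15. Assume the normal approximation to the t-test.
Power ≈ 0.35

Power calculation (paired t-test, normal approximation):
z_β = d · √n - z_{α/2}
z_β = 0.15 · √71 - 1.645
z_β = 0.15 · 8.426 - 1.645
z_β = -0.381

Power = Φ(z_β) = Φ(-0.381) ≈ 0.352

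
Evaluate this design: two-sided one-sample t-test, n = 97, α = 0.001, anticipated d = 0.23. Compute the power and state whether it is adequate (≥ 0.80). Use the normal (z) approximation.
Power ≈ 0.15; the study is underpowered (power < 0.80)

Power calculation (one-sample t-test, normal approximation):
z_β = d · √n - z_{α/2}
z_β = 0.23 · √97 - 3.291
z_β = 0.23 · 9.849 - 3.291
z_β = -1.025

Power = Φ(z_β) = Φ(-1.025) ≈ 0.153

Effect size d = 0.23 is small by Cohen's convention (0.2/0.5/0.8).

Threshold: power ≥ 0.80 is conventionally adequate.
Power ≈ 0.15 → the study is underpowered (power < 0.80).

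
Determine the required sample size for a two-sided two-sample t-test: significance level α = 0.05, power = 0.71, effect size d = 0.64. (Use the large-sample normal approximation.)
n = 31 per group

Sample size formula (two-sample t-test, normal approximation):
n = 2 · ((z_{α/2} + z_β) / d)²

z_{α/2} = 1.960 (for α = 0.05, two-sided)
z_β = 0.553 (for power = 0.71)
d = 0.64

n = 2 · ((1.960 + 0.553) / 0.64)²
n = 2 · (3.927)²
n ≈ 30.84
Round up to the next whole number: n = 31 per group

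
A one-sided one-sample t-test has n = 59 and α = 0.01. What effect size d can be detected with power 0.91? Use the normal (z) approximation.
d ≈ 0.48

Minimum detectable effect (one-sample t-test, normal approximation):
d = (z_α + z_β) / √n
d = (2.326 + 1.341) / √59
d = 3.667 / 7.681
d ≈ 0.48

By Cohen's convention (0.2 small / 0.5 medium / 0.8 large): small effect.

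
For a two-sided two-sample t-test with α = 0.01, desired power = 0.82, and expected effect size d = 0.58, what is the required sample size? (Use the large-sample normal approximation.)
n = 73 per group

Sample size formula (two-sample t-test, normal approximation):
n = 2 · ((z_{α/2} + z_β) / d)²

z_{α/2} = 2.576 (for α = 0.01, two-sided)
z_β = 0.915 (for power = 0.82)
d = 0.58

n = 2 · ((2.576 + 0.915) / 0.58)²
n = 2 · (6.019)²
n ≈ 72.46
Round up to the next whole number: n = 73 per group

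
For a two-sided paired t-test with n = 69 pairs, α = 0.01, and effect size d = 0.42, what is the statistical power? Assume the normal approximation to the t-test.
Power ≈ 0.82

Power calculation (paired t-test, normal approximation):
z_β = d · √n - z_{α/2}
z_β = 0.42 · √69 - 2.576
z_β = 0.42 · 8.307 - 2.576
z_β = 0.913

Power = Φ(z_β) = Φ(0.913) ≈ 0.819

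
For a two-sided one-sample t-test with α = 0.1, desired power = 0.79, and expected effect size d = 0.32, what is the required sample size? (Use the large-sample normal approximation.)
n = 59

Sample size formula (one-sample t-test, normal approximation):
n = ((z_{α/2} + z_β) / d)²

z_{α/2} = 1.645 (for α = 0.1, two-sided)
z_β = 0.806 (for power = 0.79)
d = 0.32

n = ((1.645 + 0.806) / 0.32)²
n = (7.659)²
n ≈ 58.66
Round up to the next whole number: n = 59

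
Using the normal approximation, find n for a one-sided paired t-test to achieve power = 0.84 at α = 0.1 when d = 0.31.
n = 54 pairs

Sample size formula (paired t-test, normal approximation):
n = ((z_α + z_β) / d)²

z_α = 1.282 (for α = 0.1, one-sided)
z_β = 0.994 (for power = 0.84)
d = 0.31

n = ((1.282 + 0.994) / 0.31)²
n = (7.342)²
n ≈ 53.90
Round up to the next whole number: n = 54 pairs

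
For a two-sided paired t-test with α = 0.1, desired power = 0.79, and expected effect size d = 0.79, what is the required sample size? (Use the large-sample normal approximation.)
n = 10 pairs

Sample size formula (paired t-test, normal approximation):
n = ((z_{α/2} + z_β) / d)²

z_{α/2} = 1.645 (for α = 0.1, two-sided)
z_β = 0.806 (for power = 0.79)
d = 0.79

n = ((1.645 + 0.806) / 0.79)²
n = (3.103)²
n ≈ 9.63
Round up to the next whole number: n = 10 pairs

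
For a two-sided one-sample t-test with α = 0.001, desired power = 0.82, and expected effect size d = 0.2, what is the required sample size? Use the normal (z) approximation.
n = 443

Sample size formula (one-sample t-test, normal approximation):
n = ((z_{α/2} + z_β) / d)²

z_{α/2} = 3.291 (for α = 0.001, two-sided)
z_β = 0.915 (for power = 0.82)
d = 0.2

n = ((3.291 + 0.915) / 0.2)²
n = (21.030)²
n ≈ 442.26
Round up to the next whole number: n = 443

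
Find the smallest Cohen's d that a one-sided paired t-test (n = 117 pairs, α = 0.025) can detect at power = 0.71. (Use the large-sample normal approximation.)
d ≈ 0.23

Minimum detectable effect (paired t-test, normal approximation):
d = (z_α + z_β) / √n
d = (1.960 + 0.553) / √117
d = 2.513 / 10.817
d ≈ 0.23

By Cohen's convention (0.2 small / 0.5 medium / 0.8 large): small effect.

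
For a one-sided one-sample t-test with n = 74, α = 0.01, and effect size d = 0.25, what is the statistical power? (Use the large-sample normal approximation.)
Power ≈ 0.43

Power calculation (one-sample t-test, normal approximation):
z_β = d · √n - z_α
z_β = 0.25 · √74 - 2.326
z_β = 0.25 · 8.602 - 2.326
z_β = -0.176

Power = Φ(z_β) = Φ(-0.176) ≈ 0.430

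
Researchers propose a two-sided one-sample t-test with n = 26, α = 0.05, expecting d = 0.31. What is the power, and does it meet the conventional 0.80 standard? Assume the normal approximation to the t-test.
Power ≈ 0.35; the study is underpowered (power < 0.80)

Power calculation (one-sample t-test, normal approximation):
z_β = d · √n - z_{α/2}
z_β = 0.31 · √26 - 1.960
z_β = 0.31 · 5.099 - 1.960
z_β = -0.379

Power = Φ(z_β) = Φ(-0.379) ≈ 0.352

Effect size d = 0.31 is small by Cohen's convention (0.2/0.5/0.8).

Threshold: power ≥ 0.80 is conventionally adequate.
Power ≈ 0.35 → the study is underpowered (power < 0.80).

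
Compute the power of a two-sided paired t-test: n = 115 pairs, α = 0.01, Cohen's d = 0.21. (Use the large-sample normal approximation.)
Power ≈ 0.37

Power calculation (paired t-test, normal approximation):
z_β = d · √n - z_{α/2}
z_β = 0.21 · √115 - 2.576
z_β = 0.21 · 10.724 - 2.576
z_β = -0.324

Power = Φ(z_β) = Φ(-0.324) ≈ 0.373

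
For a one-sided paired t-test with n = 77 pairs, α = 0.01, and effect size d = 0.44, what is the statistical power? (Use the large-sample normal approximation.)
Power ≈ 0.94

Power calculation (paired t-test, normal approximation):
z_β = d · √n - z_α
z_β = 0.44 · √77 - 2.326
z_β = 0.44 · 8.775 - 2.326
z_β = 1.535

Power = Φ(z_β) = Φ(1.535) ≈ 0.938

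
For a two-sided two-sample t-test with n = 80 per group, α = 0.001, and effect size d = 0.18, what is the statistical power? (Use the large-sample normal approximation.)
Power ≈ 0.02

Power calculation (two-sample t-test, normal approximation):
z_β = d · √(n/2) - z_{α/2}
z_β = 0.18 · √(80/2) - 3.291
z_β = 0.18 · 6.325 - 3.291
z_β = -2.152

Power = Φ(z_β) = Φ(-2.152) ≈ 0.016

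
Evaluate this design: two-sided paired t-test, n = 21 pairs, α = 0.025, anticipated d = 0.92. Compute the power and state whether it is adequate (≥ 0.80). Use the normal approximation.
Power ≈ 0.98; the study is adequately powered (power ≥ 0.80)

Power calculation (paired t-test, normal approximation):
z_β = d · √n - z_{α/2}
z_β = 0.92 · √21 - 2.241
z_β = 0.92 · 4.583 - 2.241
z_β = 1.975

Power = Φ(z_β) = Φ(1.975) ≈ 0.976

Effect size d = 0.92 is large by Cohen's convention (0.2/0.5/0.8).

Threshold: power ≥ 0.80 is conventionally adequate.
Power ≈ 0.98 → the study is adequately powered (power ≥ 0.80).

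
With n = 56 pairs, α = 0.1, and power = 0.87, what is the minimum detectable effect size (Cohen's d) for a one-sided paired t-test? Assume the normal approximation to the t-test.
d ≈ 0.32

Minimum detectable effect (paired t-test, normal approximation):
d = (z_α + z_β) / √n
d = (1.282 + 1.126) / √56
d = 2.408 / 7.483
d ≈ 0.32

By Cohen's convention (0.2 small / 0.5 medium / 0.8 large): small effect.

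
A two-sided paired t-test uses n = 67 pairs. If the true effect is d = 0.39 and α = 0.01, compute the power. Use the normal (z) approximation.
Power ≈ 0.73

Power calculation (paired t-test, normal approximation):
z_β = d · √n - z_{α/2}
z_β = 0.39 · √67 - 2.576
z_β = 0.39 · 8.185 - 2.576
z_β = 0.616

Power = Φ(z_β) = Φ(0.616) ≈ 0.731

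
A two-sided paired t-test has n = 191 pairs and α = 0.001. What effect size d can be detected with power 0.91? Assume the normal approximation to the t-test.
d ≈ 0.34

Minimum detectable effect (paired t-test, normal approximation):
d = (z_{α/2} + z_β) / √n
d = (3.291 + 1.341) / √191
d = 4.631 / 13.820
d ≈ 0.34

By Cohen's convention (0.2 small / 0.5 medium / 0.8 large): small effect.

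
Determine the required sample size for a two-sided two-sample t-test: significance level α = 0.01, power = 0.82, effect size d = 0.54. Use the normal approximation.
n = 84 per group

Sample size formula (two-sample t-test, normal approximation):
n = 2 · ((z_{α/2} + z_β) / d)²

z_{α/2} = 2.576 (for α = 0.01, two-sided)
z_β = 0.915 (for power = 0.82)
d = 0.54

n = 2 · ((2.576 + 0.915) / 0.54)²
n = 2 · (6.465)²
n ≈ 83.59
Round up to the next whole number: n = 84 per group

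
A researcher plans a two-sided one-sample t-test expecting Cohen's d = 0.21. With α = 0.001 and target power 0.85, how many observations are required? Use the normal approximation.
n = 425

Sample size formula (one-sample t-test, normal approximation):
n = ((z_{α/2} + z_β) / d)²

z_{α/2} = 3.291 (for α = 0.001, two-sided)
z_β = 1.036 (for power = 0.85)
d = 0.21

n = ((3.291 + 1.036) / 0.21)²
n = (20.605)²
n ≈ 424.57
Round up to the next whole number: n = 425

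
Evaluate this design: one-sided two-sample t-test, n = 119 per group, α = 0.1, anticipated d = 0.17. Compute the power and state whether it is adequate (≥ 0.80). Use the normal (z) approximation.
Power ≈ 0.51; the study is underpowered (power < 0.80)

Power calculation (two-sample t-test, normal approximation):
z_β = d · √(n/2) - z_α
z_β = 0.17 · √(119/2) - 1.282
z_β = 0.17 · 7.714 - 1.282
z_β = 0.030

Power = Φ(z_β) = Φ(0.030) ≈ 0.512

Effect size d = 0.17 is very small by Cohen's convention (0.2/0.5/0.8).

Threshold: power ≥ 0.80 is conventionally adequate.
Power ≈ 0.51 → the study is underpowered (power < 0.80).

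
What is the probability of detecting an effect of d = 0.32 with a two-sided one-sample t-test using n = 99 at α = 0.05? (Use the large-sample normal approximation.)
Power ≈ 0.89

Power calculation (one-sample t-test, normal approximation):
z_β = d · √n - z_{α/2}
z_β = 0.32 · √99 - 1.960
z_β = 0.32 · 9.950 - 1.960
z_β = 1.224

Power = Φ(z_β) = Φ(1.224) ≈ 0.890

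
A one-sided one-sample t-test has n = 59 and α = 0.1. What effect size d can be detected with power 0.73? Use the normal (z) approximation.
d ≈ 0.25

Minimum detectable effect (one-sample t-test, normal approximation):
d = (z_α + z_β) / √n
d = (1.282 + 0.613) / √59
d = 1.894 / 7.681
d ≈ 0.25

By Cohen's convention (0.2 small / 0.5 medium / 0.8 large): small effect.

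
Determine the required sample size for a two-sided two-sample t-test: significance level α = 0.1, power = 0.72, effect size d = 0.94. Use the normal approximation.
n = 12 per group

Sample size formula (two-sample t-test, normal approximation):
n = 2 · ((z_{α/2} + z_β) / d)²

z_{α/2} = 1.645 (for α = 0.1, two-sided)
z_β = 0.583 (for power = 0.72)
d = 0.94

n = 2 · ((1.645 + 0.583) / 0.94)²
n = 2 · (2.370)²
n ≈ 11.23
Round up to the next whole number: n = 12 per group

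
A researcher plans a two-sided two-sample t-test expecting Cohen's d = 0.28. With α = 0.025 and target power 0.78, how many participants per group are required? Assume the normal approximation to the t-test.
n = 232 per group

Sample size formula (two-sample t-test, normal approximation):
n = 2 · ((z_{α/2} + z_β) / d)²

z_{α/2} = 2.241 (for α = 0.025, two-sided)
z_β = 0.772 (for power = 0.78)
d = 0.28

n = 2 · ((2.241 + 0.772) / 0.28)²
n = 2 · (10.761)²
n ≈ 231.60
Round up to the next whole number: n = 232 per group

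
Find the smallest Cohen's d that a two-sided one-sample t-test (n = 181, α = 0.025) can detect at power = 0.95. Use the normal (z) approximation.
d ≈ 0.29

Minimum detectable effect (one-sample t-test, normal approximation):
d = (z_{α/2} + z_β) / √n
d = (2.241 + 1.645) / √181
d = 3.886 / 13.454
d ≈ 0.29

By Cohen's convention (0.2 small / 0.5 medium / 0.8 large): small effect.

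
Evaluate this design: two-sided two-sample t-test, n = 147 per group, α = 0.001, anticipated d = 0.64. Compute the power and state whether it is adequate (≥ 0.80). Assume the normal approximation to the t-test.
Power ≈ 0.99; the study is adequately powered (power ≥ 0.80)

Power calculation (two-sample t-test, normal approximation):
z_β = d · √(n/2) - z_{α/2}
z_β = 0.64 · √(147/2) - 3.291
z_β = 0.64 · 8.573 - 3.291
z_β = 2.196

Power = Φ(z_β) = Φ(2.196) ≈ 0.986

Effect size d = 0.64 is medium by Cohen's convention (0.2/0.5/0.8).

Threshold: power ≥ 0.80 is conventionally adequate.
Power ≈ 0.99 → the study is adequately powered (power ≥ 0.80).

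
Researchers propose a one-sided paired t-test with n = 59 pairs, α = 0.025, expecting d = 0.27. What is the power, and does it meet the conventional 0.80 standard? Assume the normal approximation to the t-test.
Power ≈ 0.55; the study is underpowered (power < 0.80)

Power calculation (paired t-test, normal approximation):
z_β = d · √n - z_α
z_β = 0.27 · √59 - 1.960
z_β = 0.27 · 7.681 - 1.960
z_β = 0.114

Power = Φ(z_β) = Φ(0.114) ≈ 0.545

Effect size d = 0.27 is small by Cohen's convention (0.2/0.5/0.8).

Threshold: power ≥ 0.80 is conventionally adequate.
Power ≈ 0.55 → the study is underpowered (power < 0.80).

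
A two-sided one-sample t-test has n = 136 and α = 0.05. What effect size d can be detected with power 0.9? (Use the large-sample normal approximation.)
d ≈ 0.28

Minimum detectable effect (one-sample t-test, normal approximation):
d = (z_{α/2} + z_β) / √n
d = (1.960 + 1.282) / √136
d = 3.242 / 11.662
d ≈ 0.28

By Cohen's convention (0.2 small / 0.5 medium / 0.8 large): small effect.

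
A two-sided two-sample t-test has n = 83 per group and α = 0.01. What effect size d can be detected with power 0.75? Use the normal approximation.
d ≈ 0.50

Minimum detectable effect (two-sample t-test, normal approximation):
d = (z_{α/2} + z_β) / √(n/2)
d = (2.576 + 0.674) / √(83/2)
d = 3.250 / 6.442
d ≈ 0.50

By Cohen's convention (0.2 small / 0.5 medium / 0.8 large): medium effect.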